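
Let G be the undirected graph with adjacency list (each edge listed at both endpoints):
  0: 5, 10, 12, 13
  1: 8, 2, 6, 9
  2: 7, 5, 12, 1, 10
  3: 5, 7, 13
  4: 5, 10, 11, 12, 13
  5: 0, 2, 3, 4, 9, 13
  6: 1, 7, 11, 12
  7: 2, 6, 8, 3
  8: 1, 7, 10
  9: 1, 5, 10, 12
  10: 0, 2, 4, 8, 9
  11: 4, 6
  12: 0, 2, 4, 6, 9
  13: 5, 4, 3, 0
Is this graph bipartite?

The cycle 3-5-13-3 has length 3, which is odd, so the graph is not bipartite.

No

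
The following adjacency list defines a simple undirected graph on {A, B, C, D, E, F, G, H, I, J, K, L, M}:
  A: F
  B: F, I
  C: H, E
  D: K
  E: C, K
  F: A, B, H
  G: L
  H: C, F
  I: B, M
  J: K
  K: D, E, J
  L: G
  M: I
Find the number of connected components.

2

Component: {G, L}
Component: {A, B, C, D, E, F, H, I, J, K, M}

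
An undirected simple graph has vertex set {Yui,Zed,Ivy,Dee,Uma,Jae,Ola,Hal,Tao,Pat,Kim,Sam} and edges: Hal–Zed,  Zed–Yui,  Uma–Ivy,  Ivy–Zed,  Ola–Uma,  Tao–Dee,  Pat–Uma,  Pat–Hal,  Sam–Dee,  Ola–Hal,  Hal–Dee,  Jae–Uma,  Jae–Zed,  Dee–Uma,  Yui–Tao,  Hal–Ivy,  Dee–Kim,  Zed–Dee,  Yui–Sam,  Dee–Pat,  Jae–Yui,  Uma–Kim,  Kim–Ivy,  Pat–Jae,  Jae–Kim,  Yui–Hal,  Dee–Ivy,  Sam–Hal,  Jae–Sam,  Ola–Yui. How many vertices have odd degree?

Degrees: Yui:6, Zed:5, Ivy:5, Dee:8, Uma:6, Jae:6, Ola:3, Hal:7, Tao:2, Pat:4, Kim:4, Sam:4
Odd-degree vertices: Zed, Ivy, Ola, Hal.

4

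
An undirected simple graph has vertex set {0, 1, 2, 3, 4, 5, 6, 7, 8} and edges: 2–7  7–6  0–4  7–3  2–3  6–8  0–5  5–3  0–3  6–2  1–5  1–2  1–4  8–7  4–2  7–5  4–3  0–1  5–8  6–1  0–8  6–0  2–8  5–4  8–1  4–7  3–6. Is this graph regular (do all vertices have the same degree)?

Yes

Degrees: 0:6, 1:6, 2:6, 3:6, 4:6, 5:6, 6:6, 7:6, 8:6
All degrees equal 6; the graph is regular.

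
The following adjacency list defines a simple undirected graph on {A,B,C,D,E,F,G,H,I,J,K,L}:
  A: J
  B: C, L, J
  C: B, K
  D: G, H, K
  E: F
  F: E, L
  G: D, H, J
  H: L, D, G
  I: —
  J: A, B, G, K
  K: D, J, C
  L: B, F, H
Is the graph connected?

Component: {I}
Component: {A, B, C, D, E, F, G, H, J, K, L}
No edge joins these 2 groups, so the graph is disconnected.

No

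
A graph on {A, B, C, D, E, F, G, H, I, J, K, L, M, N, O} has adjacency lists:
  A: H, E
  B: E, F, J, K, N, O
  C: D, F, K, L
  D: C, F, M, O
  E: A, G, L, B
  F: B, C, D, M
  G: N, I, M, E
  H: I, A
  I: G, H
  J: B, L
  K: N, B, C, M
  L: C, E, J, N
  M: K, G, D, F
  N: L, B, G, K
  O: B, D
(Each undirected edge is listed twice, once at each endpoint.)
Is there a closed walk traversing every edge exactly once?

Yes

Degrees: A:2, B:6, C:4, D:4, E:4, F:4, G:4, H:2, I:2, J:2, K:4, L:4, M:4, N:4, O:2
All degrees are even and the non-isolated vertices are connected — an Eulerian circuit exists.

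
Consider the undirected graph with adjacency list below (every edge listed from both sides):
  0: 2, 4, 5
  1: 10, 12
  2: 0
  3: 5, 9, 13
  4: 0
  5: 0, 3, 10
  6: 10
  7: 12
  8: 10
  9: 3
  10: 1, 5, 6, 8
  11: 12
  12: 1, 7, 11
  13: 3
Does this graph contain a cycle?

The graph has 14 vertices, 13 edges, and 1 connected component.
A forest on 14 vertices with 1 component has exactly 13 edges, which matches — so no cycle.

No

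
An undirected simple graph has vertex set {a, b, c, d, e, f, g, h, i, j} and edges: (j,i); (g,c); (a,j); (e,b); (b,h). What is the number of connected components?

Component: {d}
Component: {f}
Component: {c, g}
Component: {a, i, j}
Component: {b, e, h}

5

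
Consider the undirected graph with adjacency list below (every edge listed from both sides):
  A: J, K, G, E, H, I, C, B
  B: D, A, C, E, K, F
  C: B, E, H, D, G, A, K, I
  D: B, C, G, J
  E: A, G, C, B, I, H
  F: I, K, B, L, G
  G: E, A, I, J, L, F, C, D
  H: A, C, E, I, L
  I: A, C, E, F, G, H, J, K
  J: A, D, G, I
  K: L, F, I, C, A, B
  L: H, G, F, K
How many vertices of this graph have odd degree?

2

Degrees: A:8, B:6, C:8, D:4, E:6, F:5, G:8, H:5, I:8, J:4, K:6, L:4
Odd-degree vertices: F, H.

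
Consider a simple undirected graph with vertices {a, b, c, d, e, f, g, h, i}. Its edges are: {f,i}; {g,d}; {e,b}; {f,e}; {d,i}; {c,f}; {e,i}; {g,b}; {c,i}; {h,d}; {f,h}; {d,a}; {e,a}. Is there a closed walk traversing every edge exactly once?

Degrees: a:2, b:2, c:2, d:4, e:4, f:4, g:2, h:2, i:4
Every vertex has even degree and the edges form a single connected piece, so an Eulerian circuit exists.

Yes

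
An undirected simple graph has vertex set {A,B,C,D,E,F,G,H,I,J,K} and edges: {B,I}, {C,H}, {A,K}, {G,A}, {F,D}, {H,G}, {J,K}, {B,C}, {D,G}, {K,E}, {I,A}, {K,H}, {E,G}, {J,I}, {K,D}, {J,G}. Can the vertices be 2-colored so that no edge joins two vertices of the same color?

Partition the vertices as {C, F, G, I, K} vs {A, B, D, E, H, J}. Each listed edge has one endpoint in each part, so the graph is bipartite.

Yes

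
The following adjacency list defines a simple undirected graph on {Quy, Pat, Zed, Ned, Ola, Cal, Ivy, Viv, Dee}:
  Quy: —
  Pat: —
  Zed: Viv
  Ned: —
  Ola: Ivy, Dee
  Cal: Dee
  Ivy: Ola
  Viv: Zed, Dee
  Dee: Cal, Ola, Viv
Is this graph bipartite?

Yes

Partition the vertices as {Quy, Pat, Ned, Ola, Cal, Viv} vs {Zed, Ivy, Dee}. Each listed edge has one endpoint in each part, so the graph is bipartite.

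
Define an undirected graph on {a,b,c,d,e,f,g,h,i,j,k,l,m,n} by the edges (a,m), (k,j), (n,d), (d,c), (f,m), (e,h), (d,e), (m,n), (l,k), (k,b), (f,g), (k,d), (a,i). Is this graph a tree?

|V| = 14, |E| = 13.
Connected and |E| = |V| - 1, which characterizes a tree.

Yes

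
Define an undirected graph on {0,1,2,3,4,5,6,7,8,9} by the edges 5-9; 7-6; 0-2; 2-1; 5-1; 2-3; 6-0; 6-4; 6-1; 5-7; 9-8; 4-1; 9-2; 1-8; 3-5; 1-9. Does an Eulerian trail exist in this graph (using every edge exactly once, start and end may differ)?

Degrees: 0:2, 1:6, 2:4, 3:2, 4:2, 5:4, 6:4, 7:2, 8:2, 9:4
Odd-degree vertices: none (0 total).
The non-isolated vertices are connected and exactly 0 have odd degree, so an Eulerian trail exists.

Yes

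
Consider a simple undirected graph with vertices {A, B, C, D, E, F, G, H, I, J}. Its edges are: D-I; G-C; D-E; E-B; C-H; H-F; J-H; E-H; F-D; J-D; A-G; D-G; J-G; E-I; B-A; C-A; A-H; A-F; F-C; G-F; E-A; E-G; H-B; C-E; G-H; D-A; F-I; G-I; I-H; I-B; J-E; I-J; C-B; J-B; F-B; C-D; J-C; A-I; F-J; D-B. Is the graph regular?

Degrees: A:8, B:8, C:8, D:8, E:8, F:8, G:8, H:8, I:8, J:8
All degrees equal 8; the graph is regular.

Yes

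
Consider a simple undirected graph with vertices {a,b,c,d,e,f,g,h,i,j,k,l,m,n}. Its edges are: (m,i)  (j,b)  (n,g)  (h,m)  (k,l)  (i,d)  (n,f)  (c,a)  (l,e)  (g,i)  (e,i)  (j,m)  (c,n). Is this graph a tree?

The graph has 14 vertices and 13 edges.
It is connected with exactly 13 edges, hence acyclic — it is a tree.

Yes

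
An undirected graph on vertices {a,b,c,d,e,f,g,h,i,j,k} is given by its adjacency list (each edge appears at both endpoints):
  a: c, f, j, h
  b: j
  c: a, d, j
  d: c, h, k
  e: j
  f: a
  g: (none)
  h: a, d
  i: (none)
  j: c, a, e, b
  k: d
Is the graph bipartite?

j-a-c-j is an odd cycle (length 3), and a bipartite graph can contain only even cycles.

No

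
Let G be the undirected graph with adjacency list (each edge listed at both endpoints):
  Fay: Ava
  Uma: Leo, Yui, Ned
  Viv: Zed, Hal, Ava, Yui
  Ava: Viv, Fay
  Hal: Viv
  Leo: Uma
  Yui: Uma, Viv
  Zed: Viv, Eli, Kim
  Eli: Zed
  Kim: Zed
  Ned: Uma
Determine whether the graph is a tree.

|V| = 11, |E| = 10.
It is connected with exactly 10 edges, hence acyclic — it is a tree.

Yes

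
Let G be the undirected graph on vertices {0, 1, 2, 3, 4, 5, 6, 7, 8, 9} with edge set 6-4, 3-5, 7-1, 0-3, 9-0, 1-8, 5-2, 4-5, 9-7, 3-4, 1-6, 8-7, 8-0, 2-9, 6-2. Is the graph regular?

Degrees: 0:3, 1:3, 2:3, 3:3, 4:3, 5:3, 6:3, 7:3, 8:3, 9:3
All degrees equal 3; the graph is regular.

Yes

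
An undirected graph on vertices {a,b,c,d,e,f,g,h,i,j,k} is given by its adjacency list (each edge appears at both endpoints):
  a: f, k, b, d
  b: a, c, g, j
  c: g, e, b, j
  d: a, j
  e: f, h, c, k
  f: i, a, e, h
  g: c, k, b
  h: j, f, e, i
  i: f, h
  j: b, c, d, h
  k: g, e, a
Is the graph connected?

Starting from a and exploring outward reaches every vertex (a, f, d, k, b, e, i, h, j, g, c); the graph is connected.

Yes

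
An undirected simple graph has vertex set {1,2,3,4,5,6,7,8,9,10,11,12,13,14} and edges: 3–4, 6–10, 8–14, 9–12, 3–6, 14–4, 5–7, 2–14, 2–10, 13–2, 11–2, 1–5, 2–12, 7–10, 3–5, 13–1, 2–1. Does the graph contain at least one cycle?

Yes

|V| = 14, |E| = 17, number of components = 1.
One cycle is 2-14-4-3-6-10-2.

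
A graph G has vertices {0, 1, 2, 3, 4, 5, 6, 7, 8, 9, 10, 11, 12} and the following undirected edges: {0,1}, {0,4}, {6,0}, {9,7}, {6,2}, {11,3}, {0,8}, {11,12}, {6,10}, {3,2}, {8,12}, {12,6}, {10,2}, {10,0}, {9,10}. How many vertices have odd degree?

6

Degrees: 0:5, 1:1, 2:3, 3:2, 4:1, 5:0, 6:4, 7:1, 8:2, 9:2, 10:4, 11:2, 12:3
Odd-degree vertices: 0, 1, 2, 4, 7, 12.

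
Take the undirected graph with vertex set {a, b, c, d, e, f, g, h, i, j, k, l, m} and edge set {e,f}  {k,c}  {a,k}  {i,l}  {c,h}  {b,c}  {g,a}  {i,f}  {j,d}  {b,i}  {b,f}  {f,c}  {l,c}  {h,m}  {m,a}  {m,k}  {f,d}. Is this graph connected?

Starting from a and exploring outward reaches every vertex (a, m, g, k, h, c, f, l, b, i, e, d, j); the graph is connected.

Yes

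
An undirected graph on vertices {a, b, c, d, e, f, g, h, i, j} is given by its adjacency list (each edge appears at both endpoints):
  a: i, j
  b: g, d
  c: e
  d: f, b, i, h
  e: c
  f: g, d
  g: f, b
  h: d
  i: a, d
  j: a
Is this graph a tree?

No

|V| = 10, |E| = 9.
It splits into 2 components, so it cannot be a tree.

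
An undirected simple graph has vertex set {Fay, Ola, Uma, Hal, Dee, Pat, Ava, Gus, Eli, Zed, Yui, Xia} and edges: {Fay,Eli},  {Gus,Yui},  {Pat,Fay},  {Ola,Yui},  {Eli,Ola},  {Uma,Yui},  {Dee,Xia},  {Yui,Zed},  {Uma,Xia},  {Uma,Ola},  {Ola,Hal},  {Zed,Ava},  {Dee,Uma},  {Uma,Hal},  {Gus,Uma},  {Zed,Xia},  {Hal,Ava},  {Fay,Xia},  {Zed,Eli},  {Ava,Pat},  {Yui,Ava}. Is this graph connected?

Yes

A breadth-first search from Fay visits Fay, Eli, Pat, Xia, Zed, Ola, Ava, Uma, Dee, Yui, Hal, Gus — all 12 vertices — so the graph is connected.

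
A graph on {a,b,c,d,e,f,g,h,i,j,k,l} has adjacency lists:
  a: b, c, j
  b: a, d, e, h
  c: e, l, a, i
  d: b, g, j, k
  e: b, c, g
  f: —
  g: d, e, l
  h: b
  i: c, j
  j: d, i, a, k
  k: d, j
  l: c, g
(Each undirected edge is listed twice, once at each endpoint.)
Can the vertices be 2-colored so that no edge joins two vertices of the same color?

The cycle j-k-d-j has length 3, which is odd, so the graph is not bipartite.

No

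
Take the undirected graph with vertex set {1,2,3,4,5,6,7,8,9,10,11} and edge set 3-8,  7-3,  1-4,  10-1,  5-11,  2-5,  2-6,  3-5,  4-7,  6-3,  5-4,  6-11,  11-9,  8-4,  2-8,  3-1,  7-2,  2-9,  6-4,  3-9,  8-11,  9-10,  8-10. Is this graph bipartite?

A valid 2-coloring puts {2, 3, 4, 10, 11} on one side and {1, 5, 6, 7, 8, 9} on the other; every edge crosses between the two sides.

Yes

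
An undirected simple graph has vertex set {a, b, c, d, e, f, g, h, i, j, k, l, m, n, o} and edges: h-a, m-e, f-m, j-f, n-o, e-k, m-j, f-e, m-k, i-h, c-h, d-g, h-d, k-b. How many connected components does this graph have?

Component: {l}
Component: {n, o}
Component: {a, c, d, g, h, i}
Component: {b, e, f, j, k, m}

4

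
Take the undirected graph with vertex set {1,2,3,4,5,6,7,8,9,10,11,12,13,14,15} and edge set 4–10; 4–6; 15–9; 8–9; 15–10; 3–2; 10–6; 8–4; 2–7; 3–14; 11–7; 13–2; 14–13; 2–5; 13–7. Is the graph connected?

No

Component: {1}
Component: {12}
Component: {4, 6, 8, 9, 10, 15}
Component: {2, 3, 5, 7, 11, 13, 14}
There are 4 separate components, so the graph is not connected.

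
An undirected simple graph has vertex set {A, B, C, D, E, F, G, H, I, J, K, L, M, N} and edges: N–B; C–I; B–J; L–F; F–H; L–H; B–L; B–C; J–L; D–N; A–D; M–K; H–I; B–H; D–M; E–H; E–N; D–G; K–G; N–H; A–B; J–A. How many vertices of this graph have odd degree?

Degrees: A:3, B:6, C:2, D:4, E:2, F:2, G:2, H:6, I:2, J:3, K:2, L:4, M:2, N:4
Odd-degree vertices: A, J.

2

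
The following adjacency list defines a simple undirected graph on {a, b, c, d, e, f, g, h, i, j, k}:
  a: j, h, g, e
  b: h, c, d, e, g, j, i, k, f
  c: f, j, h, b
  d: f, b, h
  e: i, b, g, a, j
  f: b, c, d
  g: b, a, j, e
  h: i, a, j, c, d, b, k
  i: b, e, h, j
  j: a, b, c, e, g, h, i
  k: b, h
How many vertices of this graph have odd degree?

6

Degrees: a:4, b:9, c:4, d:3, e:5, f:3, g:4, h:7, i:4, j:7, k:2
Odd-degree vertices: b, d, e, f, h, j.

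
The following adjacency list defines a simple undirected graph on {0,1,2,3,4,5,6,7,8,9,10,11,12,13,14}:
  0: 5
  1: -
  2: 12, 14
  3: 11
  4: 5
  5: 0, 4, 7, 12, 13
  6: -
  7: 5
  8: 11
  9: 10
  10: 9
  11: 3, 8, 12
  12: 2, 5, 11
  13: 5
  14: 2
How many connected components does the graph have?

Component: {1}
Component: {6}
Component: {9, 10}
Component: {0, 2, 3, 4, 5, 7, 8, 11, 12, 13, 14}

4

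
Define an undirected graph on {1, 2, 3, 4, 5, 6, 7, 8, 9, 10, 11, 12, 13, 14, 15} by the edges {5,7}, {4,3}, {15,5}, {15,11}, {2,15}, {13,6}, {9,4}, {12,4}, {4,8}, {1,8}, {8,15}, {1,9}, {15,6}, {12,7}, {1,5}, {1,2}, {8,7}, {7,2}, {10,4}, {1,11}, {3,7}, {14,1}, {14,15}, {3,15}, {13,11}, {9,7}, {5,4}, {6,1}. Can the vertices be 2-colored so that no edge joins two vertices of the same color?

Partition the vertices as {2, 3, 5, 6, 8, 9, 10, 11, 12, 14} vs {1, 4, 7, 13, 15}. Each listed edge has one endpoint in each part, so the graph is bipartite.

Yes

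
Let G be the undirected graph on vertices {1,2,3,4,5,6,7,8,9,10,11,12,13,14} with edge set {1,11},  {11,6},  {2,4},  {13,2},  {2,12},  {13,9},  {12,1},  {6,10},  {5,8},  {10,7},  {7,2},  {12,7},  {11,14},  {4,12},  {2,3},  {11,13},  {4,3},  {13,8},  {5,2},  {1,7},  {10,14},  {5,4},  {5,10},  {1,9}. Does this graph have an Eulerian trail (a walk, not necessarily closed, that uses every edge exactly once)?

Yes

Degrees: 1:4, 2:6, 3:2, 4:4, 5:4, 6:2, 7:4, 8:2, 9:2, 10:4, 11:4, 12:4, 13:4, 14:2
Odd-degree vertices: none (0 total).
With 0 odd-degree vertices and all edges in one connected piece, an Eulerian trail exists.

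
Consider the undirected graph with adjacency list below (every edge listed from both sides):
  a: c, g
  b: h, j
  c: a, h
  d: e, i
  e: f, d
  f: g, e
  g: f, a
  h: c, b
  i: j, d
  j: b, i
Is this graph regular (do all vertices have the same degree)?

Degrees: a:2, b:2, c:2, d:2, e:2, f:2, g:2, h:2, i:2, j:2
Every vertex has degree 2, so the graph is 2-regular.

Yes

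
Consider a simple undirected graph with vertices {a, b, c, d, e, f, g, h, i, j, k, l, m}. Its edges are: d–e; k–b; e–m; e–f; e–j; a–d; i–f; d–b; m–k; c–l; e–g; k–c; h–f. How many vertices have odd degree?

Degrees: a:1, b:2, c:2, d:3, e:5, f:3, g:1, h:1, i:1, j:1, k:3, l:1, m:2
Odd-degree vertices: a, d, e, f, g, h, i, j, k, l.

10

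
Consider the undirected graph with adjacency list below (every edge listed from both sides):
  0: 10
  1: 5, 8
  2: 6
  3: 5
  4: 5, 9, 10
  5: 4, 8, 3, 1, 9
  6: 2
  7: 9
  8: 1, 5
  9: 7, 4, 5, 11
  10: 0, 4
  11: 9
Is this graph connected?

Component: {2, 6}
Component: {0, 1, 3, 4, 5, 7, 8, 9, 10, 11}
No edge joins these 2 groups, so the graph is disconnected.

No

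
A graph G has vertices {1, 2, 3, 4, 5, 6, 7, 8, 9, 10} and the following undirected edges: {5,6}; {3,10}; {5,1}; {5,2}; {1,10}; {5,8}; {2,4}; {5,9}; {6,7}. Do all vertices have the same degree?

No

Degrees: 1:2, 2:2, 3:1, 4:1, 5:5, 6:2, 7:1, 8:1, 9:1, 10:2
Degrees are not all equal (e.g. deg(3)=1 but deg(5)=5); not regular.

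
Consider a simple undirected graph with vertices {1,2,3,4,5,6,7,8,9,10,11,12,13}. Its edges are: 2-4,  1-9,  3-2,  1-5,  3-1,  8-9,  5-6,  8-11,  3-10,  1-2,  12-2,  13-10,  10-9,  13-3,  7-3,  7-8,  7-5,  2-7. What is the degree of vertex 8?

Neighbors of 8: 7, 9, 11.

3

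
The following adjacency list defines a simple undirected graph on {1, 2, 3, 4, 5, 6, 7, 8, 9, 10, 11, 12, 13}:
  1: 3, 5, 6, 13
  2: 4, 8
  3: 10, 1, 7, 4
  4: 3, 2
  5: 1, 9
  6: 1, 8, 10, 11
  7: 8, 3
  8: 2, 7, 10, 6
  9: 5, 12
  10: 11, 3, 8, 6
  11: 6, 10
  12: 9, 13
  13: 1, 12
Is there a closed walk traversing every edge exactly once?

Yes

Degrees: 1:4, 2:2, 3:4, 4:2, 5:2, 6:4, 7:2, 8:4, 9:2, 10:4, 11:2, 12:2, 13:2
Every vertex has even degree and the edges form a single connected piece, so an Eulerian circuit exists.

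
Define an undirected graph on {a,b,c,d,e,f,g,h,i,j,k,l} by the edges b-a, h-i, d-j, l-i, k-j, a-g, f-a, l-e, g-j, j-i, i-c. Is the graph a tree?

The graph has 12 vertices and 11 edges.
It is connected with exactly 11 edges, hence acyclic — it is a tree.

Yes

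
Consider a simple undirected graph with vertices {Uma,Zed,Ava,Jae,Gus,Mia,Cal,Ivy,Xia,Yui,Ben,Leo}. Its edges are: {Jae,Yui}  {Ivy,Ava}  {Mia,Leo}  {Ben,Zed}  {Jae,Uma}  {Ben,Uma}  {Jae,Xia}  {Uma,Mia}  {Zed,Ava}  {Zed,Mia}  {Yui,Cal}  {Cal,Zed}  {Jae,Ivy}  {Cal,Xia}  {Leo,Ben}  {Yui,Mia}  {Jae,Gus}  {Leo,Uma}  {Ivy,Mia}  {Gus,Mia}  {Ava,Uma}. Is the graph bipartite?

No

Ben-Uma-Leo-Ben is an odd cycle (length 3), and a bipartite graph can contain only even cycles.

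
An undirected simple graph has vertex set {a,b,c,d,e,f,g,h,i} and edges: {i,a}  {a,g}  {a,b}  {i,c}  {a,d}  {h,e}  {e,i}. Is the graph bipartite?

A valid 2-coloring puts {b, d, f, g, h, i} on one side and {a, c, e} on the other; every edge crosses between the two sides.

Yes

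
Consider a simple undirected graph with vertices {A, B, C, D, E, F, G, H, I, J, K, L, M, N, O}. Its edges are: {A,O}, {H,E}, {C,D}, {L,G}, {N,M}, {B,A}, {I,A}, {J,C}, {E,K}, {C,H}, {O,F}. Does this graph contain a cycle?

No

|V| = 15, |E| = 11, number of components = 4.
Since 11 = 15 - 4, the graph is a forest and contains no cycle.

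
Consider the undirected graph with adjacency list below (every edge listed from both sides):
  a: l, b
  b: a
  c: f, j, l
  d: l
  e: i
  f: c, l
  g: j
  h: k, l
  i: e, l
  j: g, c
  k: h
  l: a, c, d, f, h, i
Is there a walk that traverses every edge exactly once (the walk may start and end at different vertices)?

No

Degrees: a:2, b:1, c:3, d:1, e:1, f:2, g:1, h:2, i:2, j:2, k:1, l:6
Odd-degree vertices: b, c, d, e, g, k (6 total).
With 6 odd-degree vertices (more than two), no single trail can use every edge.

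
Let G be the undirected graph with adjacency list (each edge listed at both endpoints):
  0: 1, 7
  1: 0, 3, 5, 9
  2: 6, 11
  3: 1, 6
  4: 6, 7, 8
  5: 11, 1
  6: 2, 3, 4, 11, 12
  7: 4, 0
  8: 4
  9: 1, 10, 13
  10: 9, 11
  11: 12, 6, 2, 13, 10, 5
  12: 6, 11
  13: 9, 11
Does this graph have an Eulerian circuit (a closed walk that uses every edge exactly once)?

No

Degrees: 0:2, 1:4, 2:2, 3:2, 4:3, 5:2, 6:5, 7:2, 8:1, 9:3, 10:2, 11:6, 12:2, 13:2
4, 6, 8, 9 have odd degree; an Eulerian circuit needs every degree to be even, so none exists.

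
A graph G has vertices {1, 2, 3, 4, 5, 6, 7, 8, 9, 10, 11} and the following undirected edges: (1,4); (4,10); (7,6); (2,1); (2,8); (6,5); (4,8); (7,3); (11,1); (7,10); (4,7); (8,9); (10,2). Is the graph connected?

Starting from 1 and exploring outward reaches every vertex (1, 4, 11, 2, 10, 8, 7, 9, 6, 3, 5); the graph is connected.

Yes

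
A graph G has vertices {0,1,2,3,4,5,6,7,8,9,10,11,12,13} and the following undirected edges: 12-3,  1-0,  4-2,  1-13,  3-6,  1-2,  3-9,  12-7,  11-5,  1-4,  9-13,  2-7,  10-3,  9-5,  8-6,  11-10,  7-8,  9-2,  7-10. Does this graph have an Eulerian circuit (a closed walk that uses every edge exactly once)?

Degrees: 0:1, 1:4, 2:4, 3:4, 4:2, 5:2, 6:2, 7:4, 8:2, 9:4, 10:3, 11:2, 12:2, 13:2
Vertices with odd degree: 0, 10. An Eulerian circuit requires all degrees even.

No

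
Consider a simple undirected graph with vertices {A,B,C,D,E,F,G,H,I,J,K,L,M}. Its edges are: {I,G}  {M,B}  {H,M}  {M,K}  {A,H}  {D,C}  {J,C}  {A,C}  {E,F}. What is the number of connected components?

Component: {L}
Component: {E, F}
Component: {G, I}
Component: {A, B, C, D, H, J, K, M}

4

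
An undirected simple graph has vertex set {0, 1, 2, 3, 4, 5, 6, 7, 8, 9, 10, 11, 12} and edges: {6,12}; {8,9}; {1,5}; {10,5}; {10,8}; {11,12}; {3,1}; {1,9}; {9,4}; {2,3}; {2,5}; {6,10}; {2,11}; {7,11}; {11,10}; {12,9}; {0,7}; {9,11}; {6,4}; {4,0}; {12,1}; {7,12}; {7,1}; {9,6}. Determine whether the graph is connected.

Yes

A breadth-first search from 0 visits 0, 4, 7, 9, 6, 1, 11, 12, 8, 10, 5, 3, 2 — all 13 vertices — so the graph is connected.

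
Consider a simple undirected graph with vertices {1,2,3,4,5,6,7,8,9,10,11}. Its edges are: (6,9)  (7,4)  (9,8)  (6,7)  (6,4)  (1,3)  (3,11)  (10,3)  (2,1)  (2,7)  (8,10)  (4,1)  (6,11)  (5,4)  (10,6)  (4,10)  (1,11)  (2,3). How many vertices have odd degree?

Degrees: 1:4, 2:3, 3:4, 4:5, 5:1, 6:5, 7:3, 8:2, 9:2, 10:4, 11:3
Odd-degree vertices: 2, 4, 5, 6, 7, 11.

6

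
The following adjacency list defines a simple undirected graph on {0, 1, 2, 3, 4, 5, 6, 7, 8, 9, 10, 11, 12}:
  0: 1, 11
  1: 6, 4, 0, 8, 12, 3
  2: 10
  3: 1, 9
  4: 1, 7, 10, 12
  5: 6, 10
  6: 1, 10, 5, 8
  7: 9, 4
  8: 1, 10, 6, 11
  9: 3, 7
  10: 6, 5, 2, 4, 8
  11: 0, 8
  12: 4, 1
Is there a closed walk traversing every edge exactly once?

No

Degrees: 0:2, 1:6, 2:1, 3:2, 4:4, 5:2, 6:4, 7:2, 8:4, 9:2, 10:5, 11:2, 12:2
Vertices with odd degree: 2, 10. An Eulerian circuit requires all degrees even.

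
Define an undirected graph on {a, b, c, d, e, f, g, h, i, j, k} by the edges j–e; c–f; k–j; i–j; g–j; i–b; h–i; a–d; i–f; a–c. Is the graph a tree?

The graph has 11 vertices and 10 edges.
Connected and |E| = |V| - 1, which characterizes a tree.

Yes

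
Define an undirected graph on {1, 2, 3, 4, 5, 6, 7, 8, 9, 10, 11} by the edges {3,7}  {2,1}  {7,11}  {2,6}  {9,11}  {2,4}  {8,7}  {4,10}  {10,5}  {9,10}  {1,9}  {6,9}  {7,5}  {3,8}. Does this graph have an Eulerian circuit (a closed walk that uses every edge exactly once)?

No

Degrees: 1:2, 2:3, 3:2, 4:2, 5:2, 6:2, 7:4, 8:2, 9:4, 10:3, 11:2
Vertices with odd degree: 2, 10. An Eulerian circuit requires all degrees even.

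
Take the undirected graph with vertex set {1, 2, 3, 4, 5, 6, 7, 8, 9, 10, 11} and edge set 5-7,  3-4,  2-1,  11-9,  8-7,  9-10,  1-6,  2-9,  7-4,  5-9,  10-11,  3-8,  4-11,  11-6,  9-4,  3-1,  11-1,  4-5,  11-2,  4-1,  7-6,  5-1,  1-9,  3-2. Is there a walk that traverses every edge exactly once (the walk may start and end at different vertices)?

Yes

Degrees: 1:7, 2:4, 3:4, 4:6, 5:4, 6:3, 7:4, 8:2, 9:6, 10:2, 11:6
Odd-degree vertices: 1, 6 (2 total).
The non-isolated vertices are connected and exactly 2 have odd degree, so an Eulerian trail exists (from 1 to 6).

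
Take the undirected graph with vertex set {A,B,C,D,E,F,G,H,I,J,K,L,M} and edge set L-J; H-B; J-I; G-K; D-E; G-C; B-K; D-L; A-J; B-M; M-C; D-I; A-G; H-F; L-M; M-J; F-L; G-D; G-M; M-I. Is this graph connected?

A breadth-first search from A visits A, J, G, M, L, I, C, K, D, B, F, E, H — all 13 vertices — so the graph is connected.

Yes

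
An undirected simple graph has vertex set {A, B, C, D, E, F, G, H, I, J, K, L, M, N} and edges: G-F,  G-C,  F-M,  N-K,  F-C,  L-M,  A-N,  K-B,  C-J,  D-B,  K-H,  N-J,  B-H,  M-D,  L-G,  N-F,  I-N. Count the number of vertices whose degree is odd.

8

Degrees: A:1, B:3, C:3, D:2, E:0, F:4, G:3, H:2, I:1, J:2, K:3, L:2, M:3, N:5
Odd-degree vertices: A, B, C, G, I, K, M, N.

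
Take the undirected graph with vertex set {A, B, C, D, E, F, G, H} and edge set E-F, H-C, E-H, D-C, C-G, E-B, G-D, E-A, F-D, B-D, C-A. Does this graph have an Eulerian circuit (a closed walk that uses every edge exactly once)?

Degrees: A:2, B:2, C:4, D:4, E:4, F:2, G:2, H:2
All degrees are even and the non-isolated vertices are connected — an Eulerian circuit exists.

Yes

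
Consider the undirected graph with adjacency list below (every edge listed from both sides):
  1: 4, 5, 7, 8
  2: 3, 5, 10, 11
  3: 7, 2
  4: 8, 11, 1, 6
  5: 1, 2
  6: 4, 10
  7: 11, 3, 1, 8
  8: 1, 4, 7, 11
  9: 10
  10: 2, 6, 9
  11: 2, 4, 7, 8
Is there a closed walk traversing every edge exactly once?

No

Degrees: 1:4, 2:4, 3:2, 4:4, 5:2, 6:2, 7:4, 8:4, 9:1, 10:3, 11:4
9, 10 have odd degree; an Eulerian circuit needs every degree to be even, so none exists.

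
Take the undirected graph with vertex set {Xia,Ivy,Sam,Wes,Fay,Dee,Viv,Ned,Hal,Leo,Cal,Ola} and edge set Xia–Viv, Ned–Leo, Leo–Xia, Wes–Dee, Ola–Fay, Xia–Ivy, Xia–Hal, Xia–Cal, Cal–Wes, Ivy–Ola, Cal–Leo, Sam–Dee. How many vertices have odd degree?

8

Degrees: Xia:5, Ivy:2, Sam:1, Wes:2, Fay:1, Dee:2, Viv:1, Ned:1, Hal:1, Leo:3, Cal:3, Ola:2
Odd-degree vertices: Xia, Sam, Fay, Viv, Ned, Hal, Leo, Cal.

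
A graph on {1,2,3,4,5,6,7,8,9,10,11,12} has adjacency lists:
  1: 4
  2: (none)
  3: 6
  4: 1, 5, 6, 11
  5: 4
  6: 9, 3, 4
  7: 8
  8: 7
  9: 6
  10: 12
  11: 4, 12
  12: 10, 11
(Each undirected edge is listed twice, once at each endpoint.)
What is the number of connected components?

Component: {2}
Component: {7, 8}
Component: {1, 3, 4, 5, 6, 9, 10, 11, 12}

3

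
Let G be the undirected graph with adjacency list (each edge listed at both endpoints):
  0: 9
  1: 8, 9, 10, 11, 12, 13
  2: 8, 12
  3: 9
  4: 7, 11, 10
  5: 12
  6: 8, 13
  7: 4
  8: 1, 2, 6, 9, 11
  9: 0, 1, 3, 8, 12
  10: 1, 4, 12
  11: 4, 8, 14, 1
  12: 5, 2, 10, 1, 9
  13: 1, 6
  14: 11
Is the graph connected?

Yes

A breadth-first search from 0 visits 0, 9, 1, 12, 3, 8, 10, 11, 13, 5, 2, 6, 4, 14, 7 — all 15 vertices — so the graph is connected.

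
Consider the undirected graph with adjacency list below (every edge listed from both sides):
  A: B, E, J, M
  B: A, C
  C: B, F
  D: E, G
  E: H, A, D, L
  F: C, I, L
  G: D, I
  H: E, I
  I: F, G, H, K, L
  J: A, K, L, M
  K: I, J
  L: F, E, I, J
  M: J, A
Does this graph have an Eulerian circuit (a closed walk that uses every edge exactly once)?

No

Degrees: A:4, B:2, C:2, D:2, E:4, F:3, G:2, H:2, I:5, J:4, K:2, L:4, M:2
Vertices with odd degree: F, I. An Eulerian circuit requires all degrees even.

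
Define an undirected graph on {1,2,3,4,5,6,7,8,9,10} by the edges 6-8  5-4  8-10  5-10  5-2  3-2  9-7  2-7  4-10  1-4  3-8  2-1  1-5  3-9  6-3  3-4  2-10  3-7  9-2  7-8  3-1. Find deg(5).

4

Neighbors of 5: 1, 2, 4, 10.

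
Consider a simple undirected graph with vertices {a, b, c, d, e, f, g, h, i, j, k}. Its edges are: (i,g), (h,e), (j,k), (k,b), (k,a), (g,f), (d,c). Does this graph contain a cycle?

|V| = 11, |E| = 7, number of components = 4.
Since 7 = 11 - 4, the graph is a forest and contains no cycle.

No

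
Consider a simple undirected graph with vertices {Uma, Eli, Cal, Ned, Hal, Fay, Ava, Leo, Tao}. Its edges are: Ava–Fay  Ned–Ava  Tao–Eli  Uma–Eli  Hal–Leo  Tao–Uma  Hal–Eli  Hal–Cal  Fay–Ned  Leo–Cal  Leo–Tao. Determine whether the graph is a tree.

The graph has 9 vertices and 11 edges.
It splits into 2 components, so it cannot be a tree.

No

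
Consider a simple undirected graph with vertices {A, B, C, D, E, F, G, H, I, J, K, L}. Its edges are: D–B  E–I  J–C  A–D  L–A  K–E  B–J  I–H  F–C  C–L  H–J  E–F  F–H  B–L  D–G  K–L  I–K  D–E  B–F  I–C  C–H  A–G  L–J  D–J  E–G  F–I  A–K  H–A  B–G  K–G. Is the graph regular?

Degrees: A:5, B:5, C:5, D:5, E:5, F:5, G:5, H:5, I:5, J:5, K:5, L:5
All degrees equal 5; the graph is regular.

Yes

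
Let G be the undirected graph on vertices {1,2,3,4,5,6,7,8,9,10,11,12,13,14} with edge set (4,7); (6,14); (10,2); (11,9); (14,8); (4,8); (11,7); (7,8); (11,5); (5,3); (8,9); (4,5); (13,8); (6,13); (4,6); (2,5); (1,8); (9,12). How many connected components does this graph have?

Component: {1, 2, 3, 4, 5, 6, 7, 8, 9, 10, 11, 12, 13, 14}

1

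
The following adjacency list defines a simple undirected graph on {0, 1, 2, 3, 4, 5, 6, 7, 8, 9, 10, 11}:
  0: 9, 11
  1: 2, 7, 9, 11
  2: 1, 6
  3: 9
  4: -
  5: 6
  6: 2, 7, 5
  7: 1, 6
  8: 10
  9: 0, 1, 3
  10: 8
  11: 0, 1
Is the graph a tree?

No

|V| = 12, |E| = 11.
It splits into 3 components, so it cannot be a tree.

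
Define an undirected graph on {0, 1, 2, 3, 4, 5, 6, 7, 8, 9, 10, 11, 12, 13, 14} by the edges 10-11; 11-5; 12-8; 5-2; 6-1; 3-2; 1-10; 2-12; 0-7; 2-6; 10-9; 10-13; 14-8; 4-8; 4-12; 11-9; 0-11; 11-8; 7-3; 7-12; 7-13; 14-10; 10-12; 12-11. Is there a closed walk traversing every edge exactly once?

Yes

Degrees: 0:2, 1:2, 2:4, 3:2, 4:2, 5:2, 6:2, 7:4, 8:4, 9:2, 10:6, 11:6, 12:6, 13:2, 14:2
Every vertex has even degree and the edges form a single connected piece, so an Eulerian circuit exists.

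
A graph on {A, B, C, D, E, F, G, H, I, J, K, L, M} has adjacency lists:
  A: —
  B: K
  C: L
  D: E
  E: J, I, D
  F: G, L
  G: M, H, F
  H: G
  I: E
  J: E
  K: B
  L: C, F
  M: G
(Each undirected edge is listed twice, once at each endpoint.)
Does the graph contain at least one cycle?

No

|V| = 13, |E| = 9, number of components = 4.
Since 9 = 13 - 4, the graph is a forest and contains no cycle.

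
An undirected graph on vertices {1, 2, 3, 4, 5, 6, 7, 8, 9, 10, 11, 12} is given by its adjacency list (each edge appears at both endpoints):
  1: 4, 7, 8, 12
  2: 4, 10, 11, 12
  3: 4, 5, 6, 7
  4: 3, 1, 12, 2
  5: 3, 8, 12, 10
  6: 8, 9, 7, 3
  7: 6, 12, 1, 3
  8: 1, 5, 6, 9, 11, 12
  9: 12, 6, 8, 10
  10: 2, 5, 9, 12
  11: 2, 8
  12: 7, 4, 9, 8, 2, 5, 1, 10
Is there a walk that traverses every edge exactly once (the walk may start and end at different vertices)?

Degrees: 1:4, 2:4, 3:4, 4:4, 5:4, 6:4, 7:4, 8:6, 9:4, 10:4, 11:2, 12:8
Odd-degree vertices: none (0 total).
With 0 odd-degree vertices and all edges in one connected piece, an Eulerian trail exists.

Yes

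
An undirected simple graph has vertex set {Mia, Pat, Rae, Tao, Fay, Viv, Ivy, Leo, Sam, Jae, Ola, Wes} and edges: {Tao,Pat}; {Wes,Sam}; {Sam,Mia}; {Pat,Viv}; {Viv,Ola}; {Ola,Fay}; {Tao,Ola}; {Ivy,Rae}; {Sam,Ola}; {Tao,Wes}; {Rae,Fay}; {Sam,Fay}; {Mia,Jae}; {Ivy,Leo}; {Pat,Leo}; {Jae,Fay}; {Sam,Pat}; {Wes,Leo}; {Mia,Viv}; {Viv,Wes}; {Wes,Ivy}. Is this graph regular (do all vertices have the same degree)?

No

Degrees: Mia:3, Pat:4, Rae:2, Tao:3, Fay:4, Viv:4, Ivy:3, Leo:3, Sam:5, Jae:2, Ola:4, Wes:5
Vertex Rae has degree 2 while Sam has degree 5, so the graph is not regular.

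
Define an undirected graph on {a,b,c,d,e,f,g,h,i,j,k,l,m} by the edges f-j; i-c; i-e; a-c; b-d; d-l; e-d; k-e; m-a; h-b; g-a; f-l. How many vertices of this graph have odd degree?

8

Degrees: a:3, b:2, c:2, d:3, e:3, f:2, g:1, h:1, i:2, j:1, k:1, l:2, m:1
Odd-degree vertices: a, d, e, g, h, j, k, m.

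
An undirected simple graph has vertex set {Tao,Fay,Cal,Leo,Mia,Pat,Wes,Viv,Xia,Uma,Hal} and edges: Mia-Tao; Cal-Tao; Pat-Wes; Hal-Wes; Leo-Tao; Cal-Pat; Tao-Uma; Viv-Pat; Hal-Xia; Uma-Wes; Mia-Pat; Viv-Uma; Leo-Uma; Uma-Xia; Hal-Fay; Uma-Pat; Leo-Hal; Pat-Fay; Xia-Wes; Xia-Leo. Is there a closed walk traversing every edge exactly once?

Degrees: Tao:4, Fay:2, Cal:2, Leo:4, Mia:2, Pat:6, Wes:4, Viv:2, Xia:4, Uma:6, Hal:4
All degrees are even and the non-isolated vertices are connected — an Eulerian circuit exists.

Yes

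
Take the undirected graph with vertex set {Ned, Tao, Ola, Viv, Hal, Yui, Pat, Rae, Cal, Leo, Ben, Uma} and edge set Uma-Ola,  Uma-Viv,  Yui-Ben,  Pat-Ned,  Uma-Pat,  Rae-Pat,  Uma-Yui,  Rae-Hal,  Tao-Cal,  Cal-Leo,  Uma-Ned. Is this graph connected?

Component: {Tao, Cal, Leo}
Component: {Ned, Ola, Viv, Hal, Yui, Pat, Rae, Ben, Uma}
There are 2 separate components, so the graph is not connected.

No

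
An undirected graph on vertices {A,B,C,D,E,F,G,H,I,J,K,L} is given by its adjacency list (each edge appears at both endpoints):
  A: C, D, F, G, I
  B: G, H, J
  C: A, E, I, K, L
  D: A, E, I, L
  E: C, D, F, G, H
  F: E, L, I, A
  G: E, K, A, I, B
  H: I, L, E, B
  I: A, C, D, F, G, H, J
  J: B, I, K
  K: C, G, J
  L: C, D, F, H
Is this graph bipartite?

The cycle A-I-D-A has length 3, which is odd, so the graph is not bipartite.

No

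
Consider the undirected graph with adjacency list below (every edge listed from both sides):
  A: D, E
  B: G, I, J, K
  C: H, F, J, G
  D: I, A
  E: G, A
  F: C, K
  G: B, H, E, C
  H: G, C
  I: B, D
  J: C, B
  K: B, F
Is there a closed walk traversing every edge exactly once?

Yes

Degrees: A:2, B:4, C:4, D:2, E:2, F:2, G:4, H:2, I:2, J:2, K:2
All degrees are even and the non-isolated vertices are connected — an Eulerian circuit exists.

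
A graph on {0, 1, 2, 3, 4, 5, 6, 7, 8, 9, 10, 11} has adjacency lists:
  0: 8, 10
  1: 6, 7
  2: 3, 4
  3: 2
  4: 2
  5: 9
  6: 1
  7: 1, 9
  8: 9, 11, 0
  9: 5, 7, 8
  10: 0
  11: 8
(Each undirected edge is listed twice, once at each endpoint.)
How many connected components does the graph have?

2

Component: {2, 3, 4}
Component: {0, 1, 5, 6, 7, 8, 9, 10, 11}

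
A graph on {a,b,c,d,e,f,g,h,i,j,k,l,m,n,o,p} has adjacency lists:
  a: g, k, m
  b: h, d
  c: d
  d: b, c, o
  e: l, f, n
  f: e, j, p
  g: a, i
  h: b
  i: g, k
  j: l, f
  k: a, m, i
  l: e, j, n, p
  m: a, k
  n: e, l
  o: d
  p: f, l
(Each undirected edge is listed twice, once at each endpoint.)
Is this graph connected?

Component: {a, g, i, k, m}
Component: {b, c, d, h, o}
Component: {e, f, j, l, n, p}
There are 3 separate components, so the graph is not connected.

No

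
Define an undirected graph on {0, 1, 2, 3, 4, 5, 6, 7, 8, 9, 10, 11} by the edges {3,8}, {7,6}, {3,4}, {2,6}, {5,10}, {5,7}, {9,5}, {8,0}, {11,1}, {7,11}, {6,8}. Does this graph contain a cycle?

The graph has 12 vertices, 11 edges, and 1 connected component.
A forest on 12 vertices with 1 component has exactly 11 edges, which matches — so no cycle.

No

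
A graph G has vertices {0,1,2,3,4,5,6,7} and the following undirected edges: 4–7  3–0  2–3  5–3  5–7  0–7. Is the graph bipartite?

Yes

Partition the vertices as {1, 3, 6, 7} vs {0, 2, 4, 5}. Each listed edge has one endpoint in each part, so the graph is bipartite.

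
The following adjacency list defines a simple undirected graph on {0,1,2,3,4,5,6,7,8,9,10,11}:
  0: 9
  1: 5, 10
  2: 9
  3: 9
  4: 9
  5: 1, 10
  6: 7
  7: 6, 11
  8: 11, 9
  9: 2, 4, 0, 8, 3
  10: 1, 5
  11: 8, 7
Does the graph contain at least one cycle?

|V| = 12, |E| = 11, number of components = 2.
One cycle is 1-10-5-1.

Yes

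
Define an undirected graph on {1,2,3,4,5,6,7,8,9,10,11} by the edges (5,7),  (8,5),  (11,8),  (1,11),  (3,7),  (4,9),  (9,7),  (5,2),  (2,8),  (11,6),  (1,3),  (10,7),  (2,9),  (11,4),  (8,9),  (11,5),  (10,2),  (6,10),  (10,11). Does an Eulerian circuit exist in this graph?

Degrees: 1:2, 2:4, 3:2, 4:2, 5:4, 6:2, 7:4, 8:4, 9:4, 10:4, 11:6
Every vertex has even degree and the edges form a single connected piece, so an Eulerian circuit exists.

Yes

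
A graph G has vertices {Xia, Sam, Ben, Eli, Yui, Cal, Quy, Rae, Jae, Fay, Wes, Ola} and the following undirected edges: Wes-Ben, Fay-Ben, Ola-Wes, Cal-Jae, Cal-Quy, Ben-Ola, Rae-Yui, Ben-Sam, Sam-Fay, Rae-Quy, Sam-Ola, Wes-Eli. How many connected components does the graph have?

Component: {Xia}
Component: {Yui, Cal, Quy, Rae, Jae}
Component: {Sam, Ben, Eli, Fay, Wes, Ola}

3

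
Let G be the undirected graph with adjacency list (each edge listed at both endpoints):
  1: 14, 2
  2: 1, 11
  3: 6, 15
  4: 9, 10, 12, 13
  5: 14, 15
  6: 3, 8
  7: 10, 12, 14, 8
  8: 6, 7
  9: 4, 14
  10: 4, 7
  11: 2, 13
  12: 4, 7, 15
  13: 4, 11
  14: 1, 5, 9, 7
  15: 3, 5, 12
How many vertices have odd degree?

Degrees: 1:2, 2:2, 3:2, 4:4, 5:2, 6:2, 7:4, 8:2, 9:2, 10:2, 11:2, 12:3, 13:2, 14:4, 15:3
Odd-degree vertices: 12, 15.

2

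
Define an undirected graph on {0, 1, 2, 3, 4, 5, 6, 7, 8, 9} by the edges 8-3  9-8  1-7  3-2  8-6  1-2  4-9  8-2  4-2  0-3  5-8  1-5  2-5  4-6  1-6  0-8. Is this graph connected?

Yes

A breadth-first search from 0 visits 0, 8, 3, 2, 6, 9, 5, 4, 1, 7 — all 10 vertices — so the graph is connected.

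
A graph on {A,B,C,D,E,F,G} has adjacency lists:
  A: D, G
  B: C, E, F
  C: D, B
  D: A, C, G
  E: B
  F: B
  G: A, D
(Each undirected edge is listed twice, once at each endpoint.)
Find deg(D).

3

Neighbors of D: A, C, G.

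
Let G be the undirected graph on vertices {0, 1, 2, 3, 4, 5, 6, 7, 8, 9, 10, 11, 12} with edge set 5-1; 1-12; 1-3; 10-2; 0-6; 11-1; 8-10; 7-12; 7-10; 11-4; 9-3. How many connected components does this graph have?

2

Component: {0, 6}
Component: {1, 2, 3, 4, 5, 7, 8, 9, 10, 11, 12}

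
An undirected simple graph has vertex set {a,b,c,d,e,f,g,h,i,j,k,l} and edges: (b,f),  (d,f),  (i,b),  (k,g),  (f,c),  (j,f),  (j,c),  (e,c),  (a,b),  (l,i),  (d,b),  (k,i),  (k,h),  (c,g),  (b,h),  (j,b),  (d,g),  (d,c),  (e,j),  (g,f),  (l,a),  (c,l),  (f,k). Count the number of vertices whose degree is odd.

2

Degrees: a:2, b:6, c:6, d:4, e:2, f:6, g:4, h:2, i:3, j:4, k:4, l:3
Odd-degree vertices: i, l.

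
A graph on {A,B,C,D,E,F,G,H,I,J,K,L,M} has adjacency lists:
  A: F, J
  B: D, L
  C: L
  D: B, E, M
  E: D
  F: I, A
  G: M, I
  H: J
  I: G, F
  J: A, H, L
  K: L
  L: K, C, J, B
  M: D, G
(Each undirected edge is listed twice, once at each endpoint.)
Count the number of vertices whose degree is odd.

Degrees: A:2, B:2, C:1, D:3, E:1, F:2, G:2, H:1, I:2, J:3, K:1, L:4, M:2
Odd-degree vertices: C, D, E, H, J, K.

6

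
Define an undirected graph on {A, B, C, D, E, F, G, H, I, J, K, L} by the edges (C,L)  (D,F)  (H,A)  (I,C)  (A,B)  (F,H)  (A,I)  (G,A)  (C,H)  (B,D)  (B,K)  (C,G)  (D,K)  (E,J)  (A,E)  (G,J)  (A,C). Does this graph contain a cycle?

The graph has 12 vertices, 17 edges, and 1 connected component.
Since 17 > 12 - 1, a cycle must exist; for instance A-E-J-G-C-I-A.

Yes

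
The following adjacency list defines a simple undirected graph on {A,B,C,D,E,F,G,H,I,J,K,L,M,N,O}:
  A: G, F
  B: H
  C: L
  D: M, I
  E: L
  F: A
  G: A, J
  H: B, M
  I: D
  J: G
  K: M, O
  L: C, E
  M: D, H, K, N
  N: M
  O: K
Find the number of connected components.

3

Component: {C, E, L}
Component: {A, F, G, J}
Component: {B, D, H, I, K, M, N, O}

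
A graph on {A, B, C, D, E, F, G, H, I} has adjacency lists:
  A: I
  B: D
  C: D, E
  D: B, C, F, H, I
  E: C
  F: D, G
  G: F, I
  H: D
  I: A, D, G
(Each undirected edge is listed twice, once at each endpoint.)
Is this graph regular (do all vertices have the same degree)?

Degrees: A:1, B:1, C:2, D:5, E:1, F:2, G:2, H:1, I:3
Degrees are not all equal (e.g. deg(A)=1 but deg(D)=5); not regular.

No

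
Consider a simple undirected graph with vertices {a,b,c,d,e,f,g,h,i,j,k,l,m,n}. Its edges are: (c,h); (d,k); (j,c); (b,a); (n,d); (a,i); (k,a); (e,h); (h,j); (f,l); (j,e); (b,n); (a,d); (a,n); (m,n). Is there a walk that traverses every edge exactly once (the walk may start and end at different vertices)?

No

Degrees: a:5, b:2, c:2, d:3, e:2, f:1, g:0, h:3, i:1, j:3, k:2, l:1, m:1, n:4
Odd-degree vertices: a, d, f, h, i, j, l, m (8 total).
With 8 odd-degree vertices (more than two), no single trail can use every edge.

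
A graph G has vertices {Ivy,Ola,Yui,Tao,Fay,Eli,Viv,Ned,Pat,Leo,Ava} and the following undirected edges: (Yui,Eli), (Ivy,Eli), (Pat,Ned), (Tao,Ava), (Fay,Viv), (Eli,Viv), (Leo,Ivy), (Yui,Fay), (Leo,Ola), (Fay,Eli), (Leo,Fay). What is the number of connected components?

3

Component: {Tao, Ava}
Component: {Ned, Pat}
Component: {Ivy, Ola, Yui, Fay, Eli, Viv, Leo}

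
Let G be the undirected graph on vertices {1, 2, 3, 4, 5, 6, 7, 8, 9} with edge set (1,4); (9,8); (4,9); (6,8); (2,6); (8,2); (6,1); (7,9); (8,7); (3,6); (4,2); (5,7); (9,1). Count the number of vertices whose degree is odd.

Degrees: 1:3, 2:3, 3:1, 4:3, 5:1, 6:4, 7:3, 8:4, 9:4
Odd-degree vertices: 1, 2, 3, 4, 5, 7.

6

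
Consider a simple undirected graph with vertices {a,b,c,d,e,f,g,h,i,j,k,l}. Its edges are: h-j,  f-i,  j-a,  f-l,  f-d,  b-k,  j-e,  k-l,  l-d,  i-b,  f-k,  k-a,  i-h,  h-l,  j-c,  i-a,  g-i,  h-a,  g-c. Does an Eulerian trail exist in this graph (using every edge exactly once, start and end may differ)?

Yes

Degrees: a:4, b:2, c:2, d:2, e:1, f:4, g:2, h:4, i:5, j:4, k:4, l:4
Odd-degree vertices: e, i (2 total).
With 2 odd-degree vertices and all edges in one connected piece, an Eulerian trail exists (from e to i).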